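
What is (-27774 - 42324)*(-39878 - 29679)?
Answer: 4875806586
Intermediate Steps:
(-27774 - 42324)*(-39878 - 29679) = -70098*(-69557) = 4875806586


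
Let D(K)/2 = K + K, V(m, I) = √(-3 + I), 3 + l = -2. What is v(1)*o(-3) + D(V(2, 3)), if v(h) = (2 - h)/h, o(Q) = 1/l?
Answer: -⅕ ≈ -0.20000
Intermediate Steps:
l = -5 (l = -3 - 2 = -5)
o(Q) = -⅕ (o(Q) = 1/(-5) = -⅕)
D(K) = 4*K (D(K) = 2*(K + K) = 2*(2*K) = 4*K)
v(h) = (2 - h)/h
v(1)*o(-3) + D(V(2, 3)) = ((2 - 1*1)/1)*(-⅕) + 4*√(-3 + 3) = (1*(2 - 1))*(-⅕) + 4*√0 = (1*1)*(-⅕) + 4*0 = 1*(-⅕) + 0 = -⅕ + 0 = -⅕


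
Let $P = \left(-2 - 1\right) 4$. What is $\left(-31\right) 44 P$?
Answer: $16368$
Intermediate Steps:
$P = -12$ ($P = \left(-3\right) 4 = -12$)
$\left(-31\right) 44 P = \left(-31\right) 44 \left(-12\right) = \left(-1364\right) \left(-12\right) = 16368$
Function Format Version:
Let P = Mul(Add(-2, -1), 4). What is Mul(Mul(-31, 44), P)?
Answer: 16368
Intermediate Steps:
P = -12 (P = Mul(-3, 4) = -12)
Mul(Mul(-31, 44), P) = Mul(Mul(-31, 44), -12) = Mul(-1364, -12) = 16368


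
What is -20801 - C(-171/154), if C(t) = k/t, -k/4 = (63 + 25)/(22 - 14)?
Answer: -3563747/171 ≈ -20841.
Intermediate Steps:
k = -44 (k = -4*(63 + 25)/(22 - 14) = -352/8 = -4*11 = -44)
C(t) = -44/t
-20801 - C(-171/154) = -20801 - (-44)/((-171/154)) = -20801 - (-44)/((-171*1/154)) = -20801 - (-44)/(-171/154) = -20801 - (-44)*(-154)/171 = -20801 - 1*6776/171 = -20801 - 6776/171 = -3563747/171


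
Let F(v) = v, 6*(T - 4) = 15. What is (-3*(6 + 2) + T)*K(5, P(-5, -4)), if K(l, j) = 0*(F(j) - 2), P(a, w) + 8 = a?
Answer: 0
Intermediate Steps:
T = 13/2 (T = 4 + (1/6)*15 = 4 + 5/2 = 13/2 ≈ 6.5000)
P(a, w) = -8 + a
K(l, j) = 0 (K(l, j) = 0*(j - 2) = 0*(-2 + j) = 0)
(-3*(6 + 2) + T)*K(5, P(-5, -4)) = (-3*(6 + 2) + 13/2)*0 = (-3*8 + 13/2)*0 = (-24 + 13/2)*0 = -35/2*0 = 0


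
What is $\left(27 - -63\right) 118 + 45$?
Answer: $10665$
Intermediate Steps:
$\left(27 - -63\right) 118 + 45 = \left(27 + 63\right) 118 + 45 = 90 \cdot 118 + 45 = 10620 + 45 = 10665$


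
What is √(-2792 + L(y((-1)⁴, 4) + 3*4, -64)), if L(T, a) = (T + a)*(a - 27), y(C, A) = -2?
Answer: √2122 ≈ 46.065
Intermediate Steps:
L(T, a) = (-27 + a)*(T + a) (L(T, a) = (T + a)*(-27 + a) = (-27 + a)*(T + a))
√(-2792 + L(y((-1)⁴, 4) + 3*4, -64)) = √(-2792 + ((-64)² - 27*(-2 + 3*4) - 27*(-64) + (-2 + 3*4)*(-64))) = √(-2792 + (4096 - 27*(-2 + 12) + 1728 + (-2 + 12)*(-64))) = √(-2792 + (4096 - 27*10 + 1728 + 10*(-64))) = √(-2792 + (4096 - 270 + 1728 - 640)) = √(-2792 + 4914) = √2122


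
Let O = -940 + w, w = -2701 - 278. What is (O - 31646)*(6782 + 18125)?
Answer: -885817455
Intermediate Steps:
w = -2979
O = -3919 (O = -940 - 2979 = -3919)
(O - 31646)*(6782 + 18125) = (-3919 - 31646)*(6782 + 18125) = -35565*24907 = -885817455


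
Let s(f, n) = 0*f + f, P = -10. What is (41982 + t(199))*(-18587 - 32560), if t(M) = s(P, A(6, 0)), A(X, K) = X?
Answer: -2146741884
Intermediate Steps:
s(f, n) = f (s(f, n) = 0 + f = f)
t(M) = -10
(41982 + t(199))*(-18587 - 32560) = (41982 - 10)*(-18587 - 32560) = 41972*(-51147) = -2146741884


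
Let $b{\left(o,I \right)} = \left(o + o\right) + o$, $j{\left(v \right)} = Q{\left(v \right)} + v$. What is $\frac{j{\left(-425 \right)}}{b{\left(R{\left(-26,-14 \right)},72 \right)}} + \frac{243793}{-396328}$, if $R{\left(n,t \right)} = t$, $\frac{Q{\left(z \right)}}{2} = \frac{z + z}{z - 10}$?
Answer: $\frac{6814328329}{724091256} \approx 9.4109$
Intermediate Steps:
$Q{\left(z \right)} = \frac{4 z}{-10 + z}$ ($Q{\left(z \right)} = 2 \frac{z + z}{z - 10} = 2 \frac{2 z}{-10 + z} = \frac{4 z}{-10 + z}$)
$j{\left(v \right)} = v + \frac{4 v}{-10 + v}$ ($j{\left(v \right)} = \frac{4 v}{-10 + v} + v = v + \frac{4 v}{-10 + v}$)
$b{\left(o,I \right)} = 3 o$ ($b{\left(o,I \right)} = 2 o + o = 3 o$)
$\frac{j{\left(-425 \right)}}{b{\left(R{\left(-26,-14 \right)},72 \right)}} + \frac{243793}{-396328} = \frac{\left(-425\right) \frac{1}{-10 - 425} \left(-6 - 425\right)}{3 \left(-14\right)} + \frac{243793}{-396328} = \frac{\left(-425\right) \frac{1}{-435} \left(-431\right)}{-42} + 243793 \left(- \frac{1}{396328}\right) = \left(-425\right) \left(- \frac{1}{435}\right) \left(-431\right) \left(- \frac{1}{42}\right) - \frac{243793}{396328} = \left(- \frac{36635}{87}\right) \left(- \frac{1}{42}\right) - \frac{243793}{396328} = \frac{36635}{3654} - \frac{243793}{396328} = \frac{6814328329}{724091256}$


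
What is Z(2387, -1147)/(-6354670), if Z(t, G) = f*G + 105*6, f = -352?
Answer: -202187/3177335 ≈ -0.063634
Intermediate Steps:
Z(t, G) = 630 - 352*G (Z(t, G) = -352*G + 105*6 = -352*G + 630 = 630 - 352*G)
Z(2387, -1147)/(-6354670) = (630 - 352*(-1147))/(-6354670) = (630 + 403744)*(-1/6354670) = 404374*(-1/6354670) = -202187/3177335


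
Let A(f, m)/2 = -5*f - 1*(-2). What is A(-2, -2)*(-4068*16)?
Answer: -1562112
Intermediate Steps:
A(f, m) = 4 - 10*f (A(f, m) = 2*(-5*f - 1*(-2)) = 2*(-5*f + 2) = 2*(2 - 5*f) = 4 - 10*f)
A(-2, -2)*(-4068*16) = (4 - 10*(-2))*(-4068*16) = (4 + 20)*(-65088) = 24*(-65088) = -1562112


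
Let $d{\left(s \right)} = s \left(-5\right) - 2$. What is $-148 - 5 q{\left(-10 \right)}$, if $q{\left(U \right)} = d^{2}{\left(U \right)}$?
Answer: $-11668$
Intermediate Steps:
$d{\left(s \right)} = -2 - 5 s$ ($d{\left(s \right)} = - 5 s - 2 = -2 - 5 s$)
$q{\left(U \right)} = \left(-2 - 5 U\right)^{2}$
$-148 - 5 q{\left(-10 \right)} = -148 - 5 \left(2 + 5 \left(-10\right)\right)^{2} = -148 - 5 \left(2 - 50\right)^{2} = -148 - 5 \left(-48\right)^{2} = -148 - 11520 = -11668$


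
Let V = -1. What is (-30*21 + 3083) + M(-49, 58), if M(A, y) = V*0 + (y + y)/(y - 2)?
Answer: 34371/14 ≈ 2455.1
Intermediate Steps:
M(A, y) = 2*y/(-2 + y) (M(A, y) = -1*0 + (y + y)/(y - 2) = 0 + (2*y)/(-2 + y) = 0 + 2*y/(-2 + y) = 2*y/(-2 + y))
(-30*21 + 3083) + M(-49, 58) = (-30*21 + 3083) + 2*58/(-2 + 58) = (-630 + 3083) + 2*58/56 = 2453 + 2*58*(1/56) = 2453 + 29/14 = 34371/14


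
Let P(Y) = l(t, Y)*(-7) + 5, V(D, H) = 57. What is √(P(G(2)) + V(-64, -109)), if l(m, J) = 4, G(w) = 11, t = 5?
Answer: √34 ≈ 5.8309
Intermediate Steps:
P(Y) = -23 (P(Y) = 4*(-7) + 5 = -28 + 5 = -23)
√(P(G(2)) + V(-64, -109)) = √(-23 + 57) = √34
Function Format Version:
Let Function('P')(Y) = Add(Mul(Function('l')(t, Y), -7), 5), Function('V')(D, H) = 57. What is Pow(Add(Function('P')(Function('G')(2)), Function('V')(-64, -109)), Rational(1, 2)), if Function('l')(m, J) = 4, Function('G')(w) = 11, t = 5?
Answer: Pow(34, Rational(1, 2)) ≈ 5.8309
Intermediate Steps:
Function('P')(Y) = -23 (Function('P')(Y) = Add(Mul(4, -7), 5) = Add(-28, 5) = -23)
Pow(Add(Function('P')(Function('G')(2)), Function('V')(-64, -109)), Rational(1, 2)) = Pow(Add(-23, 57), Rational(1, 2)) = Pow(34, Rational(1, 2))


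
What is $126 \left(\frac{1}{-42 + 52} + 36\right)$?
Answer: $\frac{22743}{5} \approx 4548.6$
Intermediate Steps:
$126 \left(\frac{1}{-42 + 52} + 36\right) = 126 \left(\frac{1}{10} + 36\right) = 126 \cdot \frac{361}{10} = \frac{22743}{5}$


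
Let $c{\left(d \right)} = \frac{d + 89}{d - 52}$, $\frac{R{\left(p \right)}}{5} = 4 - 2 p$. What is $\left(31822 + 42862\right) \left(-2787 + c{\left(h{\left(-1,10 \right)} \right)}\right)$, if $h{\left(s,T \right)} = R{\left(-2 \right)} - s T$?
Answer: $-213334846$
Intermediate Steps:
$R{\left(p \right)} = 20 - 10 p$ ($R{\left(p \right)} = 5 \left(4 - 2 p\right) = 20 - 10 p$)
$h{\left(s,T \right)} = 40 - T s$ ($h{\left(s,T \right)} = \left(20 - -20\right) - s T = \left(20 + 20\right) - T s = 40 - T s$)
$c{\left(d \right)} = \frac{89 + d}{-52 + d}$
$\left(31822 + 42862\right) \left(-2787 + c{\left(h{\left(-1,10 \right)} \right)}\right) = \left(31822 + 42862\right) \left(-2787 + \frac{89 + \left(40 - 10 \left(-1\right)\right)}{-52 + \left(40 - 10 \left(-1\right)\right)}\right) = 74684 \left(-2787 + \frac{89 + \left(40 + 10\right)}{-52 + \left(40 + 10\right)}\right) = 74684 \left(-2787 + \frac{89 + 50}{-52 + 50}\right) = 74684 \left(-2787 + \frac{1}{-2} \cdot 139\right) = 74684 \left(-2787 - \frac{139}{2}\right) = 74684 \left(- \frac{5713}{2}\right) = -213334846$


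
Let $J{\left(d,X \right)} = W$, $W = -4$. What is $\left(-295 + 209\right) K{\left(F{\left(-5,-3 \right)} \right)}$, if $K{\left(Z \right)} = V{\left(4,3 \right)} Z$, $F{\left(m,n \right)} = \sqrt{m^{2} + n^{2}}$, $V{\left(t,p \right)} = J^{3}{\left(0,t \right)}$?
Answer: $5504 \sqrt{34} \approx 32094.0$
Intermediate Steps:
$J{\left(d,X \right)} = -4$
$V{\left(t,p \right)} = -64$ ($V{\left(t,p \right)} = \left(-4\right)^{3} = -64$)
$K{\left(Z \right)} = - 64 Z$
$\left(-295 + 209\right) K{\left(F{\left(-5,-3 \right)} \right)} = \left(-295 + 209\right) \left(- 64 \sqrt{\left(-5\right)^{2} + \left(-3\right)^{2}}\right) = - 86 \left(- 64 \sqrt{25 + 9}\right) = - 86 \left(- 64 \sqrt{34}\right) = 5504 \sqrt{34}$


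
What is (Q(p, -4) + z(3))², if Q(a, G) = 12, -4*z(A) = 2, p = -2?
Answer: 529/4 ≈ 132.25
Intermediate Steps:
z(A) = -½ (z(A) = -¼*2 = -½)
(Q(p, -4) + z(3))² = (12 - ½)² = (23/2)² = 529/4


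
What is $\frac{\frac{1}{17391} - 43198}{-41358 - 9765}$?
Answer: $\frac{751256417}{889080093} \approx 0.84498$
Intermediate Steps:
$\frac{\frac{1}{17391} - 43198}{-41358 - 9765} = \frac{\frac{1}{17391} - 43198}{-51123} = \left(- \frac{751256417}{17391}\right) \left(- \frac{1}{51123}\right) = \frac{751256417}{889080093}$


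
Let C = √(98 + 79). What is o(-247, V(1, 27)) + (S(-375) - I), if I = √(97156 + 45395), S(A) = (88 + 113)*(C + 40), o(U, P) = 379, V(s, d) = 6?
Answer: 8419 - 3*√15839 + 201*√177 ≈ 10716.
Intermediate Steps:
C = √177 ≈ 13.304
S(A) = 8040 + 201*√177 (S(A) = (88 + 113)*(√177 + 40) = 201*(40 + √177) = 8040 + 201*√177)
I = 3*√15839 (I = √142551 = 3*√15839 ≈ 377.56)
o(-247, V(1, 27)) + (S(-375) - I) = 379 + ((8040 + 201*√177) - 3*√15839) = 379 + (8040 - 3*√15839 + 201*√177) = 8419 - 3*√15839 + 201*√177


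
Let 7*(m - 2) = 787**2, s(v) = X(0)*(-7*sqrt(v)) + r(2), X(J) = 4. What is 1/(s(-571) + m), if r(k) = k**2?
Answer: 4335877/383691922457 + 1372*I*sqrt(571)/383691922457 ≈ 1.13e-5 + 8.5446e-8*I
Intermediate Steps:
s(v) = 4 - 28*sqrt(v) (s(v) = 4*(-7*sqrt(v)) + 2**2 = -28*sqrt(v) + 4 = 4 - 28*sqrt(v))
m = 619383/7 (m = 2 + (1/7)*787**2 = 2 + (1/7)*619369 = 2 + 619369/7 = 619383/7 ≈ 88483.)
1/(s(-571) + m) = 1/((4 - 28*I*sqrt(571)) + 619383/7) = 1/(619411/7 - 28*I*sqrt(571))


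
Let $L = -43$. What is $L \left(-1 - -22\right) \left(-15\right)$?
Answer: $13545$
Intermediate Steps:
$L \left(-1 - -22\right) \left(-15\right) = - 43 \left(-1 - -22\right) \left(-15\right) = - 43 \left(-1 + 22\right) \left(-15\right) = \left(-43\right) 21 \left(-15\right) = \left(-903\right) \left(-15\right) = 13545$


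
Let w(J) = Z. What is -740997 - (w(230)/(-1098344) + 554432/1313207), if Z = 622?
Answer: -534389937862143115/721176514604 ≈ -7.4100e+5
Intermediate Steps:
w(J) = 622
-740997 - (w(230)/(-1098344) + 554432/1313207) = -740997 - (622/(-1098344) + 554432/1313207) = -740997 - (622*(-1/1098344) + 554432*(1/1313207)) = -740997 - (-311/549172 + 554432/1313207) = -740997 - 1*304070122927/721176514604 = -740997 - 304070122927/721176514604 = -534389937862143115/721176514604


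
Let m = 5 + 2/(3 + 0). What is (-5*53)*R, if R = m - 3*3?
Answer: 2650/3 ≈ 883.33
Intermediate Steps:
m = 17/3 (m = 5 + 2/3 = 5 + 2*(⅓) = 5 + ⅔ = 17/3 ≈ 5.6667)
R = -10/3 (R = 17/3 - 3*3 = 17/3 - 9 = -10/3 ≈ -3.3333)
(-5*53)*R = -5*53*(-10/3) = -265*(-10/3) = 2650/3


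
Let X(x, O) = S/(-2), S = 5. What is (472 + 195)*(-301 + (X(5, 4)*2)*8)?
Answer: -227447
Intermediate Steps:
X(x, O) = -5/2 (X(x, O) = 5/(-2) = 5*(-½) = -5/2)
(472 + 195)*(-301 + (X(5, 4)*2)*8) = (472 + 195)*(-301 - 5/2*2*8) = 667*(-301 - 5*8) = 667*(-301 - 40) = 667*(-341) = -227447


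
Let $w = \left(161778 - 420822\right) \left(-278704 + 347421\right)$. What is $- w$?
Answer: $17800726548$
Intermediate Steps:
$w = -17800726548$ ($w = \left(-259044\right) 68717 = -17800726548$)
$- w = \left(-1\right) \left(-17800726548\right) = 17800726548$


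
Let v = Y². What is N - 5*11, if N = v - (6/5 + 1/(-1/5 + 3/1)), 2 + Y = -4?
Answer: -1439/70 ≈ -20.557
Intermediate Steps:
Y = -6 (Y = -2 - 4 = -6)
v = 36 (v = (-6)² = 36)
N = 2411/70 (N = 36 - (6/5 + 1/(-1/5 + 3/1)) = 36 - (6*(⅕) + 1/(-1*⅕ + 3*1)) = 36 - (6/5 + 1/(-⅕ + 3)) = 36 - (6/5 + 1/(14/5)) = 36 - (6/5 + 1*(5/14)) = 36 - (6/5 + 5/14) = 36 - 1*109/70 = 36 - 109/70 = 2411/70 ≈ 34.443)
N - 5*11 = 2411/70 - 5*11 = 2411/70 - 55 = -1439/70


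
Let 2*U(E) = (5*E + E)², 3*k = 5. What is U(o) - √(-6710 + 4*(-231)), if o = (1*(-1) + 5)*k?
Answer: 800 - I*√7634 ≈ 800.0 - 87.373*I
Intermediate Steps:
k = 5/3 (k = (⅓)*5 = 5/3 ≈ 1.6667)
o = 20/3 (o = (1*(-1) + 5)*(5/3) = (-1 + 5)*(5/3) = 4*(5/3) = 20/3 ≈ 6.6667)
U(E) = 18*E² (U(E) = (5*E + E)²/2 = (6*E)²/2 = (36*E²)/2 = 18*E²)
U(o) - √(-6710 + 4*(-231)) = 18*(20/3)² - √(-6710 + 4*(-231)) = 18*(400/9) - √(-6710 - 924) = 800 - √(-7634) = 800 - I*√7634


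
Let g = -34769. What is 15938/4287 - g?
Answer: 149070641/4287 ≈ 34773.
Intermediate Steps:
15938/4287 - g = 15938/4287 - 1*(-34769) = 15938*(1/4287) + 34769 = 15938/4287 + 34769 = 149070641/4287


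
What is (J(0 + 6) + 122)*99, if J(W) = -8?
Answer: 11286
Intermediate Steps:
(J(0 + 6) + 122)*99 = (-8 + 122)*99 = 114*99 = 11286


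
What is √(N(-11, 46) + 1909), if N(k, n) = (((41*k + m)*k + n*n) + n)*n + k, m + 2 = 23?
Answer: √318930 ≈ 564.74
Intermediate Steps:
m = 21 (m = -2 + 23 = 21)
N(k, n) = k + n*(n + n² + k*(21 + 41*k)) (N(k, n) = (((41*k + 21)*k + n*n) + n)*n + k = (((21 + 41*k)*k + n²) + n)*n + k = ((k*(21 + 41*k) + n²) + n)*n + k = ((n² + k*(21 + 41*k)) + n)*n + k = (n + n² + k*(21 + 41*k))*n + k = n*(n + n² + k*(21 + 41*k)) + k = k + n*(n + n² + k*(21 + 41*k)))
√(N(-11, 46) + 1909) = √((-11 + 46² + 46³ + 21*(-11)*46 + 41*46*(-11)²) + 1909) = √((-11 + 2116 + 97336 - 10626 + 41*46*121) + 1909) = √((-11 + 2116 + 97336 - 10626 + 228206) + 1909) = √(317021 + 1909) = √318930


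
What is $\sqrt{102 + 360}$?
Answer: $\sqrt{462} \approx 21.494$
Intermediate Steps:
$\sqrt{102 + 360} = \sqrt{462}$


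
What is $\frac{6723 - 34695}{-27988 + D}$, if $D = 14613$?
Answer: $\frac{27972}{13375} \approx 2.0914$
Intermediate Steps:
$\frac{6723 - 34695}{-27988 + D} = \frac{6723 - 34695}{-27988 + 14613} = - \frac{27972}{-13375} = \left(-27972\right) \left(- \frac{1}{13375}\right) = \frac{27972}{13375}$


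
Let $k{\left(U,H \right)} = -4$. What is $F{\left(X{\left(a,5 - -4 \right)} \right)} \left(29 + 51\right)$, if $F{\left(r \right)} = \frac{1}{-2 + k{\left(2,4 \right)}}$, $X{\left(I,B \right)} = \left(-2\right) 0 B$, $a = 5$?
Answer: $- \frac{40}{3} \approx -13.333$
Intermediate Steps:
$X{\left(I,B \right)} = 0$ ($X{\left(I,B \right)} = 0 B = 0$)
$F{\left(r \right)} = - \frac{1}{6}$ ($F{\left(r \right)} = \frac{1}{-2 - 4} = \frac{1}{-6} = - \frac{1}{6}$)
$F{\left(X{\left(a,5 - -4 \right)} \right)} \left(29 + 51\right) = - \frac{29 + 51}{6} = \left(- \frac{1}{6}\right) 80 = - \frac{40}{3}$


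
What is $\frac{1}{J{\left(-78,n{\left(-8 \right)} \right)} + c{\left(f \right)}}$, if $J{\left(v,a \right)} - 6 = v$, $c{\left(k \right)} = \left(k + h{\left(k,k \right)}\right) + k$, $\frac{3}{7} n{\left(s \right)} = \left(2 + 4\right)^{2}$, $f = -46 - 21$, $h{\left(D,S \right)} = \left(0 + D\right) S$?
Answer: $\frac{1}{4283} \approx 0.00023348$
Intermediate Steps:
$h{\left(D,S \right)} = D S$
$f = -67$ ($f = -46 - 21 = -67$)
$n{\left(s \right)} = 84$ ($n{\left(s \right)} = \frac{7 \left(2 + 4\right)^{2}}{3} = \frac{7 \cdot 6^{2}}{3} = \frac{7}{3} \cdot 36 = 84$)
$c{\left(k \right)} = k^{2} + 2 k$ ($c{\left(k \right)} = \left(k + k k\right) + k = \left(k + k^{2}\right) + k = k^{2} + 2 k$)
$J{\left(v,a \right)} = 6 + v$
$\frac{1}{J{\left(-78,n{\left(-8 \right)} \right)} + c{\left(f \right)}} = \frac{1}{\left(6 - 78\right) - 67 \left(2 - 67\right)} = \frac{1}{-72 - -4355} = \frac{1}{-72 + 4355} = \frac{1}{4283}$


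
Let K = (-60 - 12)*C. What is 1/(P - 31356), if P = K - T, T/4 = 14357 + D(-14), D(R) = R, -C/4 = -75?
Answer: -1/110328 ≈ -9.0639e-6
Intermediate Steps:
C = 300 (C = -4*(-75) = 300)
T = 57372 (T = 4*(14357 - 14) = 4*14343 = 57372)
K = -21600 (K = (-60 - 12)*300 = -72*300 = -21600)
P = -78972 (P = -21600 - 1*57372 = -21600 - 57372 = -78972)
1/(P - 31356) = 1/(-78972 - 31356) = 1/(-110328) = -1/110328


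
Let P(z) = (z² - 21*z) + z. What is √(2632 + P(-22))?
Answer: 2*√889 ≈ 59.632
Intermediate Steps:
P(z) = z² - 20*z
√(2632 + P(-22)) = √(2632 - 22*(-20 - 22)) = √(2632 - 22*(-42)) = √(2632 + 924) = √3556 = 2*√889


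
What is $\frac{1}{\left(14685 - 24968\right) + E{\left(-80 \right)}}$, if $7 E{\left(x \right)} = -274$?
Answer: $- \frac{7}{72255} \approx -9.6879 \cdot 10^{-5}$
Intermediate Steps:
$E{\left(x \right)} = - \frac{274}{7}$ ($E{\left(x \right)} = \frac{1}{7} \left(-274\right) = - \frac{274}{7}$)
$\frac{1}{\left(14685 - 24968\right) + E{\left(-80 \right)}} = \frac{1}{\left(14685 - 24968\right) - \frac{274}{7}} = \frac{1}{-10283 - \frac{274}{7}} = \frac{1}{- \frac{72255}{7}} = - \frac{7}{72255}$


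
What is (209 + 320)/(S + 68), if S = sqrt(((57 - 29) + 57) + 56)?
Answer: 35972/4483 - 529*sqrt(141)/4483 ≈ 6.6229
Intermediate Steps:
S = sqrt(141) (S = sqrt((28 + 57) + 56) = sqrt(85 + 56) = sqrt(141) ≈ 11.874)
(209 + 320)/(S + 68) = (209 + 320)/(sqrt(141) + 68) = 529/(68 + sqrt(141))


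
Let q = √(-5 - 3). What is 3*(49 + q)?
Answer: 147 + 6*I*√2 ≈ 147.0 + 8.4853*I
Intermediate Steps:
q = 2*I*√2 (q = √(-8) = 2*I*√2 ≈ 2.8284*I)
3*(49 + q) = 3*(49 + 2*I*√2) = 147 + 6*I*√2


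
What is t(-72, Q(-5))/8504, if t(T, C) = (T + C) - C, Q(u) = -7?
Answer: -9/1063 ≈ -0.0084666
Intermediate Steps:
t(T, C) = T (t(T, C) = (C + T) - C = T)
t(-72, Q(-5))/8504 = -72/8504 = -72*1/8504 = -9/1063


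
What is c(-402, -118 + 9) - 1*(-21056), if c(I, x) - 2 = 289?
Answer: 21347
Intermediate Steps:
c(I, x) = 291 (c(I, x) = 2 + 289 = 291)
c(-402, -118 + 9) - 1*(-21056) = 291 - 1*(-21056) = 291 + 21056 = 21347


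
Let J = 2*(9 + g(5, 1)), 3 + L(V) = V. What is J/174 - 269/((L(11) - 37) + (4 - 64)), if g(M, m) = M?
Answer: 24649/7743 ≈ 3.1834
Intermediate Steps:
L(V) = -3 + V
J = 28 (J = 2*(9 + 5) = 2*14 = 28)
J/174 - 269/((L(11) - 37) + (4 - 64)) = 28/174 - 269/(((-3 + 11) - 37) + (4 - 64)) = 28*(1/174) - 269/((8 - 37) - 60) = 14/87 - 269/(-29 - 60) = 14/87 - 269/(-89) = 14/87 - 269*(-1/89) = 14/87 + 269/89 = 24649/7743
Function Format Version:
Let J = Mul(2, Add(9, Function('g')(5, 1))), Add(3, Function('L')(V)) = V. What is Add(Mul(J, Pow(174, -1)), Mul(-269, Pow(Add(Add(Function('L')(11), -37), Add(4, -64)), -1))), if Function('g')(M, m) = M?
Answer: Rational(24649, 7743) ≈ 3.1834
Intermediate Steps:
Function('L')(V) = Add(-3, V)
J = 28 (J = Mul(2, Add(9, 5)) = Mul(2, 14) = 28)
Add(Mul(J, Pow(174, -1)), Mul(-269, Pow(Add(Add(Function('L')(11), -37), Add(4, -64)), -1))) = Add(Mul(28, Pow(174, -1)), Mul(-269, Pow(Add(Add(Add(-3, 11), -37), Add(4, -64)), -1))) = Add(Mul(28, Rational(1, 174)), Mul(-269, Pow(Add(Add(8, -37), -60), -1))) = Add(Rational(14, 87), Mul(-269, Pow(Add(-29, -60), -1))) = Add(Rational(14, 87), Mul(-269, Pow(-89, -1))) = Add(Rational(14, 87), Mul(-269, Rational(-1, 89))) = Add(Rational(14, 87), Rational(269, 89)) = Rational(24649, 7743)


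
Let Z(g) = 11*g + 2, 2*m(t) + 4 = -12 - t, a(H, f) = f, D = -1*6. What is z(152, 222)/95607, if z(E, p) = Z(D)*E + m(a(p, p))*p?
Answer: -36146/95607 ≈ -0.37807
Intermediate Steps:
D = -6
m(t) = -8 - t/2 (m(t) = -2 + (-12 - t)/2 = -2 + (-6 - t/2) = -8 - t/2)
Z(g) = 2 + 11*g
z(E, p) = -64*E + p*(-8 - p/2) (z(E, p) = (2 + 11*(-6))*E + (-8 - p/2)*p = (2 - 66)*E + p*(-8 - p/2) = -64*E + p*(-8 - p/2))
z(152, 222)/95607 = (-64*152 - ½*222*(16 + 222))/95607 = (-9728 - ½*222*238)*(1/95607) = (-9728 - 26418)*(1/95607) = -36146*1/95607 = -36146/95607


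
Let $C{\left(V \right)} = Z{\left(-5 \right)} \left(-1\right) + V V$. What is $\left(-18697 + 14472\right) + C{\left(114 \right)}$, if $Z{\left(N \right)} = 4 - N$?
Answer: $8762$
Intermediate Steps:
$C{\left(V \right)} = -9 + V^{2}$ ($C{\left(V \right)} = \left(4 - -5\right) \left(-1\right) + V V = \left(4 + 5\right) \left(-1\right) + V^{2} = 9 \left(-1\right) + V^{2} = -9 + V^{2}$)
$\left(-18697 + 14472\right) + C{\left(114 \right)} = \left(-18697 + 14472\right) - \left(9 - 114^{2}\right) = -4225 + \left(-9 + 12996\right) = -4225 + 12987 = 8762$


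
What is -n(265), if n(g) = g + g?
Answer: -530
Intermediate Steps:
n(g) = 2*g
-n(265) = -2*265 = -1*530 = -530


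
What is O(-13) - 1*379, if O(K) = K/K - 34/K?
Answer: -4880/13 ≈ -375.38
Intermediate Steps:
O(K) = 1 - 34/K
O(-13) - 1*379 = (-34 - 13)/(-13) - 1*379 = -1/13*(-47) - 379 = 47/13 - 379 = -4880/13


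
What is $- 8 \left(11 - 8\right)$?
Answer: $-24$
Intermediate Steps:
$- 8 \left(11 - 8\right) = \left(-8\right) 3 = -24$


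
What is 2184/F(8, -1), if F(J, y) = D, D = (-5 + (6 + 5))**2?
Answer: 182/3 ≈ 60.667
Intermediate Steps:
D = 36 (D = (-5 + 11)**2 = 6**2 = 36)
F(J, y) = 36
2184/F(8, -1) = 2184/36 = (1/36)*2184 = 182/3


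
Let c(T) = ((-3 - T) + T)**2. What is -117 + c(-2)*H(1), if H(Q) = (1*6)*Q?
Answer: -63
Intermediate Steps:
H(Q) = 6*Q
c(T) = 9 (c(T) = (-3)**2 = 9)
-117 + c(-2)*H(1) = -117 + 9*(6*1) = -117 + 9*6 = -117 + 54 = -63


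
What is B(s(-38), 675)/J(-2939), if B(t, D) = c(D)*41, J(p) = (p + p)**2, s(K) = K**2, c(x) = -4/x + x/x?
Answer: 27511/23321846700 ≈ 1.1796e-6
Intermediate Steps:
c(x) = 1 - 4/x (c(x) = -4/x + 1 = 1 - 4/x)
J(p) = 4*p**2 (J(p) = (2*p)**2 = 4*p**2)
B(t, D) = 41*(-4 + D)/D (B(t, D) = ((-4 + D)/D)*41 = 41*(-4 + D)/D)
B(s(-38), 675)/J(-2939) = (41 - 164/675)/((4*(-2939)**2)) = (41 - 164*1/675)/((4*8637721)) = (41 - 164/675)/34550884 = (27511/675)*(1/34550884) = 27511/23321846700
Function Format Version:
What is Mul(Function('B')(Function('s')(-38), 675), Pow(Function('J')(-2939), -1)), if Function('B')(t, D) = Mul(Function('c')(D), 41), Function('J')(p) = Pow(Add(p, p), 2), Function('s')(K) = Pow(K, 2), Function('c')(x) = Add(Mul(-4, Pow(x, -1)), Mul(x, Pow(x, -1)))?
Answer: Rational(27511, 23321846700) ≈ 1.1796e-6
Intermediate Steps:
Function('c')(x) = Add(1, Mul(-4, Pow(x, -1))) (Function('c')(x) = Add(Mul(-4, Pow(x, -1)), 1) = Add(1, Mul(-4, Pow(x, -1))))
Function('J')(p) = Mul(4, Pow(p, 2)) (Function('J')(p) = Pow(Mul(2, p), 2) = Mul(4, Pow(p, 2)))
Function('B')(t, D) = Mul(41, Pow(D, -1), Add(-4, D)) (Function('B')(t, D) = Mul(Mul(Pow(D, -1), Add(-4, D)), 41) = Mul(41, Pow(D, -1), Add(-4, D)))
Mul(Function('B')(Function('s')(-38), 675), Pow(Function('J')(-2939), -1)) = Mul(Add(41, Mul(-164, Pow(675, -1))), Pow(Mul(4, Pow(-2939, 2)), -1)) = Mul(Add(41, Mul(-164, Rational(1, 675))), Pow(Mul(4, 8637721), -1)) = Mul(Add(41, Rational(-164, 675)), Pow(34550884, -1)) = Mul(Rational(27511, 675), Rational(1, 34550884)) = Rational(27511, 23321846700)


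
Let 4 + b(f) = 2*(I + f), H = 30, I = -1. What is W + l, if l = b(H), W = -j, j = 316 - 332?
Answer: 70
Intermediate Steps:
j = -16
b(f) = -6 + 2*f (b(f) = -4 + 2*(-1 + f) = -4 + (-2 + 2*f) = -6 + 2*f)
W = 16 (W = -1*(-16) = 16)
l = 54 (l = -6 + 2*30 = -6 + 60 = 54)
W + l = 16 + 54 = 70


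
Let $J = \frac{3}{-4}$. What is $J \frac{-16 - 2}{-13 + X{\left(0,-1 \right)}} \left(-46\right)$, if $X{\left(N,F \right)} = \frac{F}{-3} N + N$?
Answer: $\frac{621}{13} \approx 47.769$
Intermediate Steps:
$J = - \frac{3}{4}$ ($J = 3 \left(- \frac{1}{4}\right) = - \frac{3}{4} \approx -0.75$)
$X{\left(N,F \right)} = N - \frac{F N}{3}$ ($X{\left(N,F \right)} = F \left(- \frac{1}{3}\right) N + N = - \frac{F}{3} N + N = - \frac{F N}{3} + N = N - \frac{F N}{3}$)
$J \frac{-16 - 2}{-13 + X{\left(0,-1 \right)}} \left(-46\right) = - \frac{3 \frac{-16 - 2}{-13 + \frac{1}{3} \cdot 0 \left(3 - -1\right)}}{4} \left(-46\right) = - \frac{3 \left(- \frac{18}{-13 + \frac{1}{3} \cdot 0 \left(3 + 1\right)}\right)}{4} \left(-46\right) = - \frac{3 \left(- \frac{18}{-13 + \frac{1}{3} \cdot 0 \cdot 4}\right)}{4} \left(-46\right) = - \frac{3 \left(- \frac{18}{-13 + 0}\right)}{4} \left(-46\right) = - \frac{3 \left(- \frac{18}{-13}\right)}{4} \left(-46\right) = - \frac{3 \left(\left(-18\right) \left(- \frac{1}{13}\right)\right)}{4} \left(-46\right) = \left(- \frac{3}{4}\right) \frac{18}{13} \left(-46\right) = \left(- \frac{27}{26}\right) \left(-46\right) = \frac{621}{13}$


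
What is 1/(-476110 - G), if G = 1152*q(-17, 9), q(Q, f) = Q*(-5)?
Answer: -1/574030 ≈ -1.7421e-6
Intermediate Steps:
q(Q, f) = -5*Q
G = 97920 (G = 1152*(-5*(-17)) = 1152*85 = 97920)
1/(-476110 - G) = 1/(-476110 - 1*97920) = 1/(-476110 - 97920) = 1/(-574030) = -1/574030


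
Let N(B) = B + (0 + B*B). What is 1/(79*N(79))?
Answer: 1/499280 ≈ 2.0029e-6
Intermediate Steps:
N(B) = B + B**2 (N(B) = B + (0 + B**2) = B + B**2)
1/(79*N(79)) = 1/(79*(79*(1 + 79))) = 1/(79*(79*80)) = 1/(79*6320) = 1/499280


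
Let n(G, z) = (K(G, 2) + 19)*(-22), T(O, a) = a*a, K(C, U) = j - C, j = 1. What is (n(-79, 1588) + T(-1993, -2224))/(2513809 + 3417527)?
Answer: 2471999/2965668 ≈ 0.83354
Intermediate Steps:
K(C, U) = 1 - C
T(O, a) = a²
n(G, z) = -440 + 22*G (n(G, z) = ((1 - G) + 19)*(-22) = (20 - G)*(-22) = -440 + 22*G)
(n(-79, 1588) + T(-1993, -2224))/(2513809 + 3417527) = ((-440 + 22*(-79)) + (-2224)²)/(2513809 + 3417527) = ((-440 - 1738) + 4946176)/5931336 = (-2178 + 4946176)*(1/5931336) = 4943998*(1/5931336) = 2471999/2965668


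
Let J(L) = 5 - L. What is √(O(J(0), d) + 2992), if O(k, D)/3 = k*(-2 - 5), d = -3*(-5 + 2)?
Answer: √2887 ≈ 53.731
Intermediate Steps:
d = 9 (d = -3*(-3) = 9)
O(k, D) = -21*k (O(k, D) = 3*(k*(-2 - 5)) = 3*(k*(-7)) = 3*(-7*k) = -21*k)
√(O(J(0), d) + 2992) = √(-21*(5 - 1*0) + 2992) = √(-21*(5 + 0) + 2992) = √(-21*5 + 2992) = √(-105 + 2992) = √2887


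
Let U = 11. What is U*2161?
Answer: 23771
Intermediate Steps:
U*2161 = 11*2161 = 23771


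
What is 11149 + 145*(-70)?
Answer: 999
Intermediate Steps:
11149 + 145*(-70) = 11149 - 10150 = 999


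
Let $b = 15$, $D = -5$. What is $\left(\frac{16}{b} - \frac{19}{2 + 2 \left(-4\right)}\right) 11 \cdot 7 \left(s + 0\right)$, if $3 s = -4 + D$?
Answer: $- \frac{9779}{10} \approx -977.9$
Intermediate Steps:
$s = -3$ ($s = \frac{-4 - 5}{3} = \frac{1}{3} \left(-9\right) = -3$)
$\left(\frac{16}{b} - \frac{19}{2 + 2 \left(-4\right)}\right) 11 \cdot 7 \left(s + 0\right) = \left(\frac{16}{15} - \frac{19}{2 + 2 \left(-4\right)}\right) 11 \cdot 7 \left(-3 + 0\right) = \left(16 \cdot \frac{1}{15} - \frac{19}{2 - 8}\right) 11 \cdot 7 \left(-3\right) = \left(\frac{16}{15} - \frac{19}{-6}\right) 11 \left(-21\right) = \left(\frac{16}{15} - - \frac{19}{6}\right) 11 \left(-21\right) = \left(\frac{16}{15} + \frac{19}{6}\right) 11 \left(-21\right) = \frac{127}{30} \cdot 11 \left(-21\right) = \frac{1397}{30} \left(-21\right) = - \frac{9779}{10}$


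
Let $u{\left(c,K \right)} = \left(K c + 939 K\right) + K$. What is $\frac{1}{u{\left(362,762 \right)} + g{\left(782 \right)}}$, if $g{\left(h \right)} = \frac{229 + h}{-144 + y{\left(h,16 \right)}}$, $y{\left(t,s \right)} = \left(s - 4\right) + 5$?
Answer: $\frac{127}{125998737} \approx 1.0079 \cdot 10^{-6}$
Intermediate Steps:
$y{\left(t,s \right)} = 1 + s$ ($y{\left(t,s \right)} = \left(-4 + s\right) + 5 = 1 + s$)
$g{\left(h \right)} = - \frac{229}{127} - \frac{h}{127}$ ($g{\left(h \right)} = \frac{229 + h}{-144 + \left(1 + 16\right)} = \frac{229 + h}{-144 + 17} = \frac{229 + h}{-127} = \left(229 + h\right) \left(- \frac{1}{127}\right) = - \frac{229}{127} - \frac{h}{127}$)
$u{\left(c,K \right)} = 940 K + K c$ ($u{\left(c,K \right)} = \left(939 K + K c\right) + K = 940 K + K c$)
$\frac{1}{u{\left(362,762 \right)} + g{\left(782 \right)}} = \frac{1}{762 \left(940 + 362\right) - \frac{1011}{127}} = \frac{1}{762 \cdot 1302 - \frac{1011}{127}} = \frac{1}{992124 - \frac{1011}{127}} = \frac{1}{\frac{125998737}{127}} = \frac{127}{125998737}$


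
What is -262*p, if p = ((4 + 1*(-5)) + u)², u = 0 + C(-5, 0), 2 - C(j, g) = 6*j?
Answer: -251782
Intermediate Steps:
C(j, g) = 2 - 6*j
u = 32 (u = 0 + (2 - 6*(-5)) = 0 + (2 + 30) = 0 + 32 = 32)
p = 961 (p = ((4 + 1*(-5)) + 32)² = ((4 - 5) + 32)² = (-1 + 32)² = 31² = 961)
-262*p = -262*961 = -251782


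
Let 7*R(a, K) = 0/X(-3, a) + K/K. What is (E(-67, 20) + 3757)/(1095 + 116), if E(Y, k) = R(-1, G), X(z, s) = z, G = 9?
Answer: 26300/8477 ≈ 3.1025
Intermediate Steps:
R(a, K) = ⅐ (R(a, K) = (0/(-3) + K/K)/7 = (0*(-⅓) + 1)/7 = (0 + 1)/7 = (⅐)*1 = ⅐)
E(Y, k) = ⅐
(E(-67, 20) + 3757)/(1095 + 116) = (⅐ + 3757)/(1095 + 116) = (26300/7)/1211 = (26300/7)*(1/1211) = 26300/8477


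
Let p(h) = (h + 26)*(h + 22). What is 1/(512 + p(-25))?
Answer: 1/509 ≈ 0.0019646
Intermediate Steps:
p(h) = (22 + h)*(26 + h) (p(h) = (26 + h)*(22 + h) = (22 + h)*(26 + h))
1/(512 + p(-25)) = 1/(512 + (572 + (-25)**2 + 48*(-25))) = 1/(512 + (572 + 625 - 1200)) = 1/(512 - 3) = 1/509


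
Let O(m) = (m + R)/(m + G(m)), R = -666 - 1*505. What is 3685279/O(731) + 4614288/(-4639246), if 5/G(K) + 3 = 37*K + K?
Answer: -17356390022738417801/2834811268300 ≈ -6.1226e+6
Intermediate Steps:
G(K) = 5/(-3 + 38*K) (G(K) = 5/(-3 + (37*K + K)) = 5/(-3 + 38*K))
R = -1171 (R = -666 - 505 = -1171)
O(m) = (-1171 + m)/(m + 5/(-3 + 38*m)) (O(m) = (m - 1171)/(m + 5/(-3 + 38*m)) = (-1171 + m)/(m + 5/(-3 + 38*m)))
3685279/O(731) + 4614288/(-4639246) = 3685279/(((-1171 + 731)*(-3 + 38*731)/(5 + 731*(-3 + 38*731)))) + 4614288/(-4639246) = 3685279/((-440*(-3 + 27778)/(5 + 731*(-3 + 27778)))) + 4614288*(-1/4639246) = 3685279/((-440*27775/(5 + 731*27775))) - 2307144/2319623 = 3685279/((-440*27775/(5 + 20303525))) - 2307144/2319623 = 3685279/((-440*27775/20303530)) - 2307144/2319623 = 3685279/(((1/20303530)*(-440)*27775)) - 2307144/2319623 = 3685279/(-1222100/2030353) - 2307144/2319623 = 3685279*(-2030353/1222100) - 2307144/2319623 = -7482417273487/1222100 - 2307144/2319623 = -17356390022738417801/2834811268300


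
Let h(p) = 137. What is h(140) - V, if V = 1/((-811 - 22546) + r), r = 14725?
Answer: 1182585/8632 ≈ 137.00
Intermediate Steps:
V = -1/8632 (V = 1/((-811 - 22546) + 14725) = 1/(-23357 + 14725) = 1/(-8632) = -1/8632 ≈ -0.00011585)
h(140) - V = 137 - 1*(-1/8632) = 137 + 1/8632 = 1182585/8632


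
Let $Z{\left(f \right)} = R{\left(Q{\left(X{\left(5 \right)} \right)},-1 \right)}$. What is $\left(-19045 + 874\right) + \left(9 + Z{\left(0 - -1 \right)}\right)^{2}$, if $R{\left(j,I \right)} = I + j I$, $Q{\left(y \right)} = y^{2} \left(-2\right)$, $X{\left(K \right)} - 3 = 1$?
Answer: $-16571$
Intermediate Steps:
$X{\left(K \right)} = 4$ ($X{\left(K \right)} = 3 + 1 = 4$)
$Q{\left(y \right)} = - 2 y^{2}$
$R{\left(j,I \right)} = I + I j$
$Z{\left(f \right)} = 31$ ($Z{\left(f \right)} = - (1 - 2 \cdot 4^{2}) = - (1 - 32) = \left(-1\right) \left(-31\right) = 31$)
$\left(-19045 + 874\right) + \left(9 + Z{\left(0 - -1 \right)}\right)^{2} = \left(-19045 + 874\right) + \left(9 + 31\right)^{2} = -18171 + 40^{2} = -18171 + 1600 = -16571$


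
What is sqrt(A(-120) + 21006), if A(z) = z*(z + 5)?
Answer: sqrt(34806) ≈ 186.56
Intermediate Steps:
A(z) = z*(5 + z)
sqrt(A(-120) + 21006) = sqrt(-120*(5 - 120) + 21006) = sqrt(-120*(-115) + 21006) = sqrt(13800 + 21006) = sqrt(34806)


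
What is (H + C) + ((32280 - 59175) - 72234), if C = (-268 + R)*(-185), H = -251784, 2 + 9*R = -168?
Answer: -2680547/9 ≈ -2.9784e+5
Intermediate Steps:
R = -170/9 (R = -2/9 + (1/9)*(-168) = -2/9 - 56/3 = -170/9 ≈ -18.889)
C = 477670/9 (C = (-268 - 170/9)*(-185) = -2582/9*(-185) = 477670/9 ≈ 53074.)
(H + C) + ((32280 - 59175) - 72234) = (-251784 + 477670/9) + ((32280 - 59175) - 72234) = -1788386/9 + (-26895 - 72234) = -1788386/9 - 99129 = -2680547/9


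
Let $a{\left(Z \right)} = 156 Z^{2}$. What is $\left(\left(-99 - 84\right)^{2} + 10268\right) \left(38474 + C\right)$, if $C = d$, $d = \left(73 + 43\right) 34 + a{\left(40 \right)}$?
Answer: $12777831626$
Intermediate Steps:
$d = 253544$ ($d = \left(73 + 43\right) 34 + 156 \cdot 40^{2} = 116 \cdot 34 + 156 \cdot 1600 = 3944 + 249600 = 253544$)
$C = 253544$
$\left(\left(-99 - 84\right)^{2} + 10268\right) \left(38474 + C\right) = \left(\left(-99 - 84\right)^{2} + 10268\right) \left(38474 + 253544\right) = \left(\left(-183\right)^{2} + 10268\right) 292018 = \left(33489 + 10268\right) 292018 = 43757 \cdot 292018 = 12777831626$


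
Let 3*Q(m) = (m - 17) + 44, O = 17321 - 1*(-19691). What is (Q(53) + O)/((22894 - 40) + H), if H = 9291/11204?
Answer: 1244943664/768196521 ≈ 1.6206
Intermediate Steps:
H = 9291/11204 (H = 9291*(1/11204) = 9291/11204 ≈ 0.82926)
O = 37012 (O = 17321 + 19691 = 37012)
Q(m) = 9 + m/3 (Q(m) = ((m - 17) + 44)/3 = ((-17 + m) + 44)/3 = (27 + m)/3 = 9 + m/3)
(Q(53) + O)/((22894 - 40) + H) = ((9 + (⅓)*53) + 37012)/((22894 - 40) + 9291/11204) = ((9 + 53/3) + 37012)/(22854 + 9291/11204) = (80/3 + 37012)/(256065507/11204) = (111116/3)*(11204/256065507) = 1244943664/768196521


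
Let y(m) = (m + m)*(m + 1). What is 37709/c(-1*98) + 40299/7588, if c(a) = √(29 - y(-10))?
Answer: 5757/1084 - 37709*I*√151/151 ≈ 5.3109 - 3068.7*I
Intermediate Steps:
y(m) = 2*m*(1 + m) (y(m) = (2*m)*(1 + m) = 2*m*(1 + m))
c(a) = I*√151 (c(a) = √(29 - 2*(-10)*(1 - 10)) = √(29 - 2*(-10)*(-9)) = √(29 - 1*180) = √(29 - 180) = √(-151) = I*√151)
37709/c(-1*98) + 40299/7588 = 37709/((I*√151)) + 40299/7588 = 37709*(-I*√151/151) + 40299*(1/7588) = -37709*I*√151/151 + 5757/1084 = 5757/1084 - 37709*I*√151/151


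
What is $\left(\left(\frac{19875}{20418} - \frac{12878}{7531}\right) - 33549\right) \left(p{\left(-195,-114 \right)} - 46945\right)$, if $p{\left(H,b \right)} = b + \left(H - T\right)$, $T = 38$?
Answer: $\frac{40662248709064122}{25627993} \approx 1.5866 \cdot 10^{9}$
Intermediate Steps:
$p{\left(H,b \right)} = -38 + H + b$ ($p{\left(H,b \right)} = b + \left(H - 38\right) = b + \left(-38 + H\right) = -38 + H + b$)
$\left(\left(\frac{19875}{20418} - \frac{12878}{7531}\right) - 33549\right) \left(p{\left(-195,-114 \right)} - 46945\right) = \left(\left(\frac{19875}{20418} - \frac{12878}{7531}\right) - 33549\right) \left(\left(-38 - 195 - 114\right) - 46945\right) = \left(\left(19875 \cdot \frac{1}{20418} - \frac{12878}{7531}\right) - 33549\right) \left(-347 - 46945\right) = \left(\left(\frac{6625}{6806} - \frac{12878}{7531}\right) - 33549\right) \left(-47292\right) = \left(- \frac{37754793}{51255986} - 33549\right) \left(-47292\right) = \left(- \frac{1719624829107}{51255986}\right) \left(-47292\right) = \frac{40662248709064122}{25627993}$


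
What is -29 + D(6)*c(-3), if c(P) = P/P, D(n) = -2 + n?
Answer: -25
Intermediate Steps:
c(P) = 1
-29 + D(6)*c(-3) = -29 + (-2 + 6)*1 = -29 + 4*1 = -29 + 4 = -25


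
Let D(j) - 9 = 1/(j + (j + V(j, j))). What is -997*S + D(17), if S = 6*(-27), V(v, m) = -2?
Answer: 5168737/32 ≈ 1.6152e+5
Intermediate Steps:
S = -162
D(j) = 9 + 1/(-2 + 2*j) (D(j) = 9 + 1/(j + (j - 2)) = 9 + 1/(j + (-2 + j)) = 9 + 1/(-2 + 2*j))
-997*S + D(17) = -997*(-162) + (-17 + 18*17)/(2*(-1 + 17)) = 161514 + (1/2)*(-17 + 306)/16 = 161514 + (1/2)*(1/16)*289 = 161514 + 289/32 = 5168737/32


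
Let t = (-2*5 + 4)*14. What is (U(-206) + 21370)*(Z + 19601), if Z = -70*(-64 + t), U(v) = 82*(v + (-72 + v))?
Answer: -548825598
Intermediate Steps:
t = -84 (t = (-10 + 4)*14 = -6*14 = -84)
U(v) = -5904 + 164*v (U(v) = 82*(-72 + 2*v) = -5904 + 164*v)
Z = 10360 (Z = -70*(-64 - 84) = -70*(-148) = 10360)
(U(-206) + 21370)*(Z + 19601) = ((-5904 + 164*(-206)) + 21370)*(10360 + 19601) = ((-5904 - 33784) + 21370)*29961 = (-39688 + 21370)*29961 = -18318*29961 = -548825598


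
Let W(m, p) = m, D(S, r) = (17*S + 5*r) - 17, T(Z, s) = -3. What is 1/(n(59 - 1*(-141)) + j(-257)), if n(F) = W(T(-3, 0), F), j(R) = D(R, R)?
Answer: -1/5674 ≈ -0.00017624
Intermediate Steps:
D(S, r) = -17 + 5*r + 17*S (D(S, r) = (5*r + 17*S) - 17 = -17 + 5*r + 17*S)
j(R) = -17 + 22*R (j(R) = -17 + 5*R + 17*R = -17 + 22*R)
n(F) = -3
1/(n(59 - 1*(-141)) + j(-257)) = 1/(-3 + (-17 + 22*(-257))) = 1/(-3 + (-17 - 5654)) = 1/(-3 - 5671) = 1/(-5674) = -1/5674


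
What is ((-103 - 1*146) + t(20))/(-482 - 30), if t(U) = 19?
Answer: 115/256 ≈ 0.44922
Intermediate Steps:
((-103 - 1*146) + t(20))/(-482 - 30) = ((-103 - 1*146) + 19)/(-482 - 30) = ((-103 - 146) + 19)/(-512) = (-249 + 19)*(-1/512) = -230*(-1/512) = 115/256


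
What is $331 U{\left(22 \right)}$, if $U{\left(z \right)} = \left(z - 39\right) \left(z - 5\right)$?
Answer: $-95659$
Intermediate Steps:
$U{\left(z \right)} = \left(-39 + z\right) \left(-5 + z\right)$
$331 U{\left(22 \right)} = 331 \left(195 + 22^{2} - 968\right) = 331 \left(195 + 484 - 968\right) = 331 \left(-289\right) = -95659$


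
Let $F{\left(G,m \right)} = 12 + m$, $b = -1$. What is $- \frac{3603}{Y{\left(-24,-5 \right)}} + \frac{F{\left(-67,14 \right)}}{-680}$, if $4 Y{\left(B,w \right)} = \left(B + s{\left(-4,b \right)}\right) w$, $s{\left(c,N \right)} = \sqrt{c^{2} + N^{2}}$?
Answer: $- \frac{23527651}{190060} - \frac{14412 \sqrt{17}}{2795} \approx -145.05$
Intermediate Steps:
$s{\left(c,N \right)} = \sqrt{N^{2} + c^{2}}$
$Y{\left(B,w \right)} = \frac{w \left(B + \sqrt{17}\right)}{4}$ ($Y{\left(B,w \right)} = \frac{\left(B + \sqrt{\left(-1\right)^{2} + \left(-4\right)^{2}}\right) w}{4} = \frac{\left(B + \sqrt{1 + 16}\right) w}{4} = \frac{\left(B + \sqrt{17}\right) w}{4} = \frac{w \left(B + \sqrt{17}\right)}{4}$)
$- \frac{3603}{Y{\left(-24,-5 \right)}} + \frac{F{\left(-67,14 \right)}}{-680} = - \frac{3603}{\frac{1}{4} \left(-5\right) \left(-24 + \sqrt{17}\right)} + \frac{12 + 14}{-680} = - \frac{3603}{30 - \frac{5 \sqrt{17}}{4}} + 26 \left(- \frac{1}{680}\right) = - \frac{3603}{30 - \frac{5 \sqrt{17}}{4}} - \frac{13}{340} = - \frac{13}{340} - \frac{3603}{30 - \frac{5 \sqrt{17}}{4}}$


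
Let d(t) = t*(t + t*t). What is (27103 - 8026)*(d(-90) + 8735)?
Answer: -13585971705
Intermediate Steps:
d(t) = t*(t + t²)
(27103 - 8026)*(d(-90) + 8735) = (27103 - 8026)*((-90)²*(1 - 90) + 8735) = 19077*(8100*(-89) + 8735) = 19077*(-720900 + 8735) = 19077*(-712165) = -13585971705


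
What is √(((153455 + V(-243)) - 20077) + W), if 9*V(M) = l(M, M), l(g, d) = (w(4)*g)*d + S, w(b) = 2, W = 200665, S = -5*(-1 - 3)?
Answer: √3124505/3 ≈ 589.21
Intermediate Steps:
S = 20 (S = -5*(-4) = 20)
l(g, d) = 20 + 2*d*g (l(g, d) = (2*g)*d + 20 = 2*d*g + 20 = 20 + 2*d*g)
V(M) = 20/9 + 2*M²/9 (V(M) = (20 + 2*M*M)/9 = (20 + 2*M²)/9 = 20/9 + 2*M²/9)
√(((153455 + V(-243)) - 20077) + W) = √(((153455 + (20/9 + (2/9)*(-243)²)) - 20077) + 200665) = √(((153455 + (20/9 + (2/9)*59049)) - 20077) + 200665) = √(((153455 + (20/9 + 13122)) - 20077) + 200665) = √(((153455 + 118118/9) - 20077) + 200665) = √((1499213/9 - 20077) + 200665) = √(1318520/9 + 200665) = √(3124505/9) = √3124505/3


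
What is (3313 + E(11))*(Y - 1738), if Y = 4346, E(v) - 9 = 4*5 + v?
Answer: 8744624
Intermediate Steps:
E(v) = 29 + v (E(v) = 9 + (4*5 + v) = 9 + (20 + v) = 29 + v)
(3313 + E(11))*(Y - 1738) = (3313 + (29 + 11))*(4346 - 1738) = (3313 + 40)*2608 = 3353*2608 = 8744624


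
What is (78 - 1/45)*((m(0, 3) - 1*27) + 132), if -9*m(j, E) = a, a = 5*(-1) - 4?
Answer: 371954/45 ≈ 8265.6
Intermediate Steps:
a = -9 (a = -5 - 4 = -9)
m(j, E) = 1 (m(j, E) = -1/9*(-9) = 1)
(78 - 1/45)*((m(0, 3) - 1*27) + 132) = (78 - 1/45)*((1 - 1*27) + 132) = (78 - 1*1/45)*((1 - 27) + 132) = (78 - 1/45)*(-26 + 132) = (3509/45)*106 = 371954/45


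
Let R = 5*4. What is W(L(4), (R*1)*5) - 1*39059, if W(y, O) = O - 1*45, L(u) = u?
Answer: -39004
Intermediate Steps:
R = 20
W(y, O) = -45 + O (W(y, O) = O - 45 = -45 + O)
W(L(4), (R*1)*5) - 1*39059 = (-45 + (20*1)*5) - 1*39059 = (-45 + 20*5) - 39059 = (-45 + 100) - 39059 = 55 - 39059 = -39004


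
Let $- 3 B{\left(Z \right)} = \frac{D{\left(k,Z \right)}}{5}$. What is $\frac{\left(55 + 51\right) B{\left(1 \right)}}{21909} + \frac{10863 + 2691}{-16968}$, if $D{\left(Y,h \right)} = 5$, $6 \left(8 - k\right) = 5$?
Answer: $- \frac{148777061}{185875956} \approx -0.80041$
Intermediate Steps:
$k = \frac{43}{6}$ ($k = 8 - \frac{5}{6} = \frac{43}{6} \approx 7.1667$)
$B{\left(Z \right)} = - \frac{1}{3}$ ($B{\left(Z \right)} = - \frac{5 \cdot \frac{1}{5}}{3} = \left(- \frac{1}{3}\right) 1 = - \frac{1}{3}$)
$\frac{\left(55 + 51\right) B{\left(1 \right)}}{21909} + \frac{10863 + 2691}{-16968} = \frac{\left(55 + 51\right) \left(- \frac{1}{3}\right)}{21909} + \frac{10863 + 2691}{-16968} = 106 \left(- \frac{1}{3}\right) \frac{1}{21909} + 13554 \left(- \frac{1}{16968}\right) = \left(- \frac{106}{3}\right) \frac{1}{21909} - \frac{2259}{2828} = - \frac{106}{65727} - \frac{2259}{2828} = - \frac{148777061}{185875956}$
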